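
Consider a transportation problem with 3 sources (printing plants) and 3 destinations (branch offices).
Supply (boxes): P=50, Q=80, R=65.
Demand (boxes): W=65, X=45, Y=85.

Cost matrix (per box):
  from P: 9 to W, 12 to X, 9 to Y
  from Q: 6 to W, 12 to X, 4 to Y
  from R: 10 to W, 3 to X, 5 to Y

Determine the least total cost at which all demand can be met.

Optimal allocation:
  P–W: 50 × 9 = 450
  Q–W: 15 × 6 = 90
  Q–Y: 65 × 4 = 260
  R–X: 45 × 3 = 135
  R–Y: 20 × 5 = 100
Total = 450 + 90 + 260 + 135 + 100 = 1035.

1035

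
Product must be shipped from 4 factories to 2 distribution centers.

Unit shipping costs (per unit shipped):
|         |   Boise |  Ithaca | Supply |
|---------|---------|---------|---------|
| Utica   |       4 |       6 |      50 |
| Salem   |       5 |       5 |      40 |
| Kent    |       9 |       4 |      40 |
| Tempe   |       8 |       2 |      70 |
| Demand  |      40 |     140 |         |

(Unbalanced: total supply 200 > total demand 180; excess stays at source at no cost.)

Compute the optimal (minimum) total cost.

A cheapest plan:
  Utica to Boise: 40 × 4 = 160
  Salem to Ithaca: 30 × 5 = 150
  Kent to Ithaca: 40 × 4 = 160
  Tempe to Ithaca: 70 × 2 = 140
Total = 160 + 150 + 160 + 140 = 610.

610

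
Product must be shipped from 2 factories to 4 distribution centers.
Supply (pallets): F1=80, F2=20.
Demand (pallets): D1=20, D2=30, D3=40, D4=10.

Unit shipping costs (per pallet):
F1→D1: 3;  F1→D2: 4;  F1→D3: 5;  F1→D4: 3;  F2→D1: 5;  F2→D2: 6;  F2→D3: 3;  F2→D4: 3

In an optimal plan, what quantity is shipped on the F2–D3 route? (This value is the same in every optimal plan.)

The minimum-cost plan:
  F1->D1: 20 × 3 = 60
  F1->D2: 30 × 4 = 120
  F1->D3: 20 × 5 = 100
  F1->D4: 10 × 3 = 30
  F2->D3: 20 × 3 = 60
Total cost = 370.
So F2→D3 carries 20 pallets.

20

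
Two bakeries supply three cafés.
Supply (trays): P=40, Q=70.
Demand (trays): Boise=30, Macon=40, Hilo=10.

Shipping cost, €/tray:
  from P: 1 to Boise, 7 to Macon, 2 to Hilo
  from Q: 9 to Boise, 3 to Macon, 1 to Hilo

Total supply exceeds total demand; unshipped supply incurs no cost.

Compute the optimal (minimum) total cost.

A cheapest plan:
  P->Boise: 30 × €1 = €30
  Q->Macon: 40 × €3 = €120
  Q->Hilo: 10 × €1 = €10
Total = 30 + 120 + 10 = €160.

160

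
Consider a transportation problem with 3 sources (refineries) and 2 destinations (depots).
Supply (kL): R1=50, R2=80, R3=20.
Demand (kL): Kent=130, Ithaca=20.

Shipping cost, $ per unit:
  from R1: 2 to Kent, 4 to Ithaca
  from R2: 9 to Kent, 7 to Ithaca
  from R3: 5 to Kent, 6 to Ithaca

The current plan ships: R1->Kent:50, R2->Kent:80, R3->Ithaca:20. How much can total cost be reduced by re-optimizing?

60

Current plan cost = 50·2 + 80·9 + 20·6 = $940.
Optimal plan:
  R1→Kent: 50 kL
  R2→Kent: 60 kL
  R2→Ithaca: 20 kL
  R3→Kent: 20 kL
Optimal cost = $880.
Saving = 940 − 880 = $60.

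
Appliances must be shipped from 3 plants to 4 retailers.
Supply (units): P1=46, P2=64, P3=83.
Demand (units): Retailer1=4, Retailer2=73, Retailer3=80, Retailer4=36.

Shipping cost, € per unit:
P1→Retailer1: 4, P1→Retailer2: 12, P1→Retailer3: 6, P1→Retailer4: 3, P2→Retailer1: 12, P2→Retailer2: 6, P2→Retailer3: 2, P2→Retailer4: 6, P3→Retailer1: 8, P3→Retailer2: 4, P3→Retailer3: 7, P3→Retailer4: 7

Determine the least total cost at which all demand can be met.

650

Optimal allocation:
  P1 to Retailer1: 4 units
  P1 to Retailer3: 6 units
  P1 to Retailer4: 36 units
  P2 to Retailer3: 64 units
  P3 to Retailer2: 73 units
  P3 to Retailer3: 10 units
Total cost = €650.
(Supply check: P1 ships 46; P2 ships 64; P3 ships 83.)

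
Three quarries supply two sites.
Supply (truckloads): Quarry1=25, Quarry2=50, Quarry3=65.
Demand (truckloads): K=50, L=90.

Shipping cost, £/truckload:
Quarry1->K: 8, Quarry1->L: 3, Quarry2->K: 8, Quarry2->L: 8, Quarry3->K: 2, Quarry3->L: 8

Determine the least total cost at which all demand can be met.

695

One minimum-cost allocation:
  Quarry1 to L: 25 × £3 = £75
  Quarry2 to L: 50 × £8 = £400
  Quarry3 to K: 50 × £2 = £100
  Quarry3 to L: 15 × £8 = £120
Total = 75 + 400 + 100 + 120 = £695.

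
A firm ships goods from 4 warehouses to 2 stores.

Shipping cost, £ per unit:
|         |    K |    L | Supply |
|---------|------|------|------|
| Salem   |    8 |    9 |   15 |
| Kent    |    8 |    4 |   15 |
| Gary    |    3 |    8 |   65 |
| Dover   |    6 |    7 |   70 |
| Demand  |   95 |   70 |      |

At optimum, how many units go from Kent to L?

Optimal shipments:
  Salem to K: 15 × £8 = £120
  Kent to L: 15 × £4 = £60
  Gary to K: 65 × £3 = £195
  Dover to K: 15 × £6 = £90
  Dover to L: 55 × £7 = £385
Total cost = £850.
So Kent→L carries 15 units.

15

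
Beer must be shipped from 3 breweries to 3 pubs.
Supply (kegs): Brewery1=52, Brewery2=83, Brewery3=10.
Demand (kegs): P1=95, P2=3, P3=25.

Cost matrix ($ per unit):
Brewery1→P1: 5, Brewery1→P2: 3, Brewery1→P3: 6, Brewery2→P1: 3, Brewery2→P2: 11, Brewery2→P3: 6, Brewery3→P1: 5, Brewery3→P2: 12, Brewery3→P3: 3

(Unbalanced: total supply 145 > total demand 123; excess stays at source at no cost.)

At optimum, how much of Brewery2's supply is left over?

An optimal plan:
  Brewery1 to P1: 12 × $5 = $60
  Brewery1 to P2: 3 × $3 = $9
  Brewery1 to P3: 15 × $6 = $90
  Brewery2 to P1: 83 × $3 = $249
  Brewery3 to P3: 10 × $3 = $30
Total cost = $438.
Brewery2 ships 83 of its 83, leaving 0.

0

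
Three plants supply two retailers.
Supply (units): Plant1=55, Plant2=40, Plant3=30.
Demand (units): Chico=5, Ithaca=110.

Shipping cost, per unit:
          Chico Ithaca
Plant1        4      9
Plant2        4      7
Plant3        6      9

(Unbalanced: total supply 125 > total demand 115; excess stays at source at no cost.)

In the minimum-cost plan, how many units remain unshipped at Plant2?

0

Minimum-cost shipments:
  Plant1 to Chico: 5 units
  Plant1 to Ithaca: 50 units
  Plant2 to Ithaca: 40 units
  Plant3 to Ithaca: 20 units
Total cost = 930.
Plant2 ships 40 of its 40, leaving 0.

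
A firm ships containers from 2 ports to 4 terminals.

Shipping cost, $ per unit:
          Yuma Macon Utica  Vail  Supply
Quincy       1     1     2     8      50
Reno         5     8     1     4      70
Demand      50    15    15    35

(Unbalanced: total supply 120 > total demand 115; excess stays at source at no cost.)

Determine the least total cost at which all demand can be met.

280

An optimal shipping plan:
  Quincy->Yuma: 35 TEU
  Quincy->Macon: 15 TEU
  Reno->Yuma: 15 TEU
  Reno->Utica: 15 TEU
  Reno->Vail: 35 TEU
Total cost = $280.
(Supply check: Quincy ships 50; Reno ships 65.)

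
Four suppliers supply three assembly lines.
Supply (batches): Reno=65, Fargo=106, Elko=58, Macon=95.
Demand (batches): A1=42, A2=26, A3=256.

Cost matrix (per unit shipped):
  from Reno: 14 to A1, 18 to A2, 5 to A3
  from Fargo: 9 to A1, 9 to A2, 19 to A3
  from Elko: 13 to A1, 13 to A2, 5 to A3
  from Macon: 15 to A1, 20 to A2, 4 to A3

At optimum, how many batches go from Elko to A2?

0

The minimum-cost plan:
  Reno->A3: 65 × 5 = 325
  Fargo->A1: 42 × 9 = 378
  Fargo->A2: 26 × 9 = 234
  Fargo->A3: 38 × 19 = 722
  Elko->A3: 58 × 5 = 290
  Macon->A3: 95 × 4 = 380
Total cost = 2329.
The route Elko→A2 is not used.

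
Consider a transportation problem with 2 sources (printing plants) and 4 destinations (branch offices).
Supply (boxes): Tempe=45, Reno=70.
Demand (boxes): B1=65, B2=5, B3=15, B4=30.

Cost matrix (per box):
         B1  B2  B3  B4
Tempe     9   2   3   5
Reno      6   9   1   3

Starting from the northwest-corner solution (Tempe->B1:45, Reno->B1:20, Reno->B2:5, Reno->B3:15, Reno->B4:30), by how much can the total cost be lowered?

90

Current plan cost = 45·9 + 20·6 + 5·9 + 15·1 + 30·3 = 675.
Optimal plan:
  Tempe→B2: 5 × 2 = 10
  Tempe→B3: 15 × 3 = 45
  Tempe→B4: 25 × 5 = 125
  Reno→B1: 65 × 6 = 390
  Reno→B4: 5 × 3 = 15
Optimal cost = 585.
Saving = 675 − 585 = 90.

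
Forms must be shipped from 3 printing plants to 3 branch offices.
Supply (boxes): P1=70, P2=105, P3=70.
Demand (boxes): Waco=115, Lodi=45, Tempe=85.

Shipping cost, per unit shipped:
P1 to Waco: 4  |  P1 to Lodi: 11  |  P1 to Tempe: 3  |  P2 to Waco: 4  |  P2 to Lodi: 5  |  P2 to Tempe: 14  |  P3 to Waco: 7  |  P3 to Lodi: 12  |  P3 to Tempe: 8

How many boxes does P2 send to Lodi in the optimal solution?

45

The minimum-cost plan:
  P1->Tempe: 70 × 3 = 210
  P2->Waco: 60 × 4 = 240
  P2->Lodi: 45 × 5 = 225
  P3->Waco: 55 × 7 = 385
  P3->Tempe: 15 × 8 = 120
Total cost = 1180.
So P2→Lodi carries 45 boxes.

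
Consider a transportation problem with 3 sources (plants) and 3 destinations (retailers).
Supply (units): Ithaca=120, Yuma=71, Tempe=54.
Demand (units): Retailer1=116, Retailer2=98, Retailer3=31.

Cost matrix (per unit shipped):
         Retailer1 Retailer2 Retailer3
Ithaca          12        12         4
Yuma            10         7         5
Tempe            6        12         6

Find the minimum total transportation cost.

One minimum-cost allocation:
  Ithaca→Retailer1: 62 × 12 = 744
  Ithaca→Retailer2: 27 × 12 = 324
  Ithaca→Retailer3: 31 × 4 = 124
  Yuma→Retailer2: 71 × 7 = 497
  Tempe→Retailer1: 54 × 6 = 324
Total = 744 + 324 + 124 + 497 + 324 = 2013.

2013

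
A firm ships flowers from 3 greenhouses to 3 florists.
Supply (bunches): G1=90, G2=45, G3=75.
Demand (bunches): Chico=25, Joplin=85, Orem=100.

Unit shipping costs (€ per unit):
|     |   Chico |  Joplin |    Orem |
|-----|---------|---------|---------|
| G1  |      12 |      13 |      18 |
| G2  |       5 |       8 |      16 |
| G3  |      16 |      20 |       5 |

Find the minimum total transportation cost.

1955

An optimal shipping plan:
  G1->Joplin: 65 bunches
  G1->Orem: 25 bunches
  G2->Chico: 25 bunches
  G2->Joplin: 20 bunches
  G3->Orem: 75 bunches
Total cost = €1955.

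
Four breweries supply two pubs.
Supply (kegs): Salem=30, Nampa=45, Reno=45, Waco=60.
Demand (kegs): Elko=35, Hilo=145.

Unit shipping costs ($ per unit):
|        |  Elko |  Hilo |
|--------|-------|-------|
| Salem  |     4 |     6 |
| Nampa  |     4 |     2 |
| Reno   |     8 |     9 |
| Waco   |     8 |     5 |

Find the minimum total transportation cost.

Optimal allocation:
  Salem to Elko: 30 kegs
  Nampa to Hilo: 45 kegs
  Reno to Elko: 5 kegs
  Reno to Hilo: 40 kegs
  Waco to Hilo: 60 kegs
Total cost = $910.

910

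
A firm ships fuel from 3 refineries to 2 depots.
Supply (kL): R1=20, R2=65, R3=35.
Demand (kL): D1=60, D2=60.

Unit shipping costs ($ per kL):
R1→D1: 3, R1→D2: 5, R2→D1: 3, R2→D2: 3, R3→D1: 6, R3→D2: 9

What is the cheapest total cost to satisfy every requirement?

An optimal shipping plan:
  R1->D1: 20 × $3 = $60
  R2->D1: 5 × $3 = $15
  R2->D2: 60 × $3 = $180
  R3->D1: 35 × $6 = $210
Total = 60 + 15 + 180 + 210 = $465.

465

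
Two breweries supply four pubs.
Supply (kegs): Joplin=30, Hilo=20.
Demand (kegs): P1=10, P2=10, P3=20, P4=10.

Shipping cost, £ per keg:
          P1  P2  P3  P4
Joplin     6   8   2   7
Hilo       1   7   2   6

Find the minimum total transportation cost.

An optimal shipping plan:
  Joplin–P2: 10 × £8 = £80
  Joplin–P3: 20 × £2 = £40
  Hilo–P1: 10 × £1 = £10
  Hilo–P4: 10 × £6 = £60
Total = 80 + 40 + 10 + 60 = £190.

190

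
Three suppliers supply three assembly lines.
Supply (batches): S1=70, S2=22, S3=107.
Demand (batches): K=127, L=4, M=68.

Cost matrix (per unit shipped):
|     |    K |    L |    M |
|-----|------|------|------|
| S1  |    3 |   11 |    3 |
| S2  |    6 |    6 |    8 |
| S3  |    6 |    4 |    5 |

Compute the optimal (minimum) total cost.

An optimal shipping plan:
  S1–K: 70 × 3 = 210
  S2–K: 22 × 6 = 132
  S3–K: 35 × 6 = 210
  S3–L: 4 × 4 = 16
  S3–M: 68 × 5 = 340
Total = 210 + 132 + 210 + 16 + 340 = 908.

908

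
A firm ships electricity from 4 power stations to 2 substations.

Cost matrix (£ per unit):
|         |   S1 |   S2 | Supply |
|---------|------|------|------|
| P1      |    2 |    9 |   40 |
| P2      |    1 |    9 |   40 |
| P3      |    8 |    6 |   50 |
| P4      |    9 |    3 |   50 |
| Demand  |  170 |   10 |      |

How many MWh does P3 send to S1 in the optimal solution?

Solving gives:
  P1 to S1: 40 × £2 = £80
  P2 to S1: 40 × £1 = £40
  P3 to S1: 50 × £8 = £400
  P4 to S1: 40 × £9 = £360
  P4 to S2: 10 × £3 = £30
Total cost = £910.
So P3→S1 carries 50 MWh.

50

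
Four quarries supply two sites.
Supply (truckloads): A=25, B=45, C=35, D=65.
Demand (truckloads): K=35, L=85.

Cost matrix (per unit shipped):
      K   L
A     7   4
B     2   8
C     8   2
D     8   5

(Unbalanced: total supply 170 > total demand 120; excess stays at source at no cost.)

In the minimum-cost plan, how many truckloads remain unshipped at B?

An optimal plan:
  A–L: 25 × 4 = 100
  B–K: 35 × 2 = 70
  C–L: 35 × 2 = 70
  D–L: 25 × 5 = 125
Total cost = 365.
B ships 35 of its 45, leaving 10.

10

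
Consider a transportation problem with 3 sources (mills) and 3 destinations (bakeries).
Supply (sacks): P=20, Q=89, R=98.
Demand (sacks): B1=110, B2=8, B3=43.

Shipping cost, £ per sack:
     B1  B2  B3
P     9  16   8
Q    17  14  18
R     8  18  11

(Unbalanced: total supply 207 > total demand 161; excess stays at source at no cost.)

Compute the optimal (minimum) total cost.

One minimum-cost allocation:
  P–B3: 20 × £8 = £160
  Q–B1: 12 × £17 = £204
  Q–B2: 8 × £14 = £112
  Q–B3: 23 × £18 = £414
  R–B1: 98 × £8 = £784
Total = 160 + 204 + 112 + 414 + 784 = £1674.
(Supply check: P ships 20; Q ships 43; R ships 98.)

1674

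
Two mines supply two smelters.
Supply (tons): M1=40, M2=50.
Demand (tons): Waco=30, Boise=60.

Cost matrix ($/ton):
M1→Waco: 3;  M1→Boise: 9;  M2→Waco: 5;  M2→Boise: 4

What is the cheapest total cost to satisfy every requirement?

380

A cheapest plan:
  M1 to Waco: 30 tons
  M1 to Boise: 10 tons
  M2 to Boise: 50 tons
Total cost = $380.
(Supply check: M1 ships 40; M2 ships 50.)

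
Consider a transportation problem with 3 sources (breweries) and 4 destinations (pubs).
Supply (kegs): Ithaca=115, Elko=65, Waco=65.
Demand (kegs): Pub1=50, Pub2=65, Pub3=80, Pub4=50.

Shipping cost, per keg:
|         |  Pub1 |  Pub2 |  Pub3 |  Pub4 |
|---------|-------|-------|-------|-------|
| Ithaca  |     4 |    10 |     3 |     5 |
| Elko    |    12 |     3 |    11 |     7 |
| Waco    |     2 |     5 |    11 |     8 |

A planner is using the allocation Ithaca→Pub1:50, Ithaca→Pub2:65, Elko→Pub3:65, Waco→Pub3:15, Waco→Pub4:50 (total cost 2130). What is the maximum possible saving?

Current plan cost = 50·4 + 65·10 + 65·11 + 15·11 + 50·8 = 2130.
Optimal plan:
  Ithaca→Pub3: 80 × 3 = 240
  Ithaca→Pub4: 35 × 5 = 175
  Elko→Pub2: 65 × 3 = 195
  Waco→Pub1: 50 × 2 = 100
  Waco→Pub4: 15 × 8 = 120
Optimal cost = 830.
Saving = 2130 − 830 = 1300.

1300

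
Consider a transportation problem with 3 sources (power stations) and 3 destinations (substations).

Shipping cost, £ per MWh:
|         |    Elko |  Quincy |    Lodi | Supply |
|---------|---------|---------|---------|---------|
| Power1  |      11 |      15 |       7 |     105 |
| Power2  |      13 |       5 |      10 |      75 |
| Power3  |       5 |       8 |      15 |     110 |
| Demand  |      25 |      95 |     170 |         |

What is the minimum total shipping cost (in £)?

An optimal shipping plan:
  Power1 to Lodi: 105 × £7 = £735
  Power2 to Quincy: 10 × £5 = £50
  Power2 to Lodi: 65 × £10 = £650
  Power3 to Elko: 25 × £5 = £125
  Power3 to Quincy: 85 × £8 = £680
Total = 735 + 50 + 650 + 125 + 680 = £2240.
(Supply check: Power1 ships 105; Power2 ships 75; Power3 ships 110.)

2240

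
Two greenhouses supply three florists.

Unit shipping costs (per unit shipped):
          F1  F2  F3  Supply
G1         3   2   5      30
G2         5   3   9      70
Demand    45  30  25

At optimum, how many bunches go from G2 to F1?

Solving gives:
  G1->F1: 5 bunches
  G1->F3: 25 bunches
  G2->F1: 40 bunches
  G2->F2: 30 bunches
Total cost = 430.
So G2→F1 carries 40 bunches.

40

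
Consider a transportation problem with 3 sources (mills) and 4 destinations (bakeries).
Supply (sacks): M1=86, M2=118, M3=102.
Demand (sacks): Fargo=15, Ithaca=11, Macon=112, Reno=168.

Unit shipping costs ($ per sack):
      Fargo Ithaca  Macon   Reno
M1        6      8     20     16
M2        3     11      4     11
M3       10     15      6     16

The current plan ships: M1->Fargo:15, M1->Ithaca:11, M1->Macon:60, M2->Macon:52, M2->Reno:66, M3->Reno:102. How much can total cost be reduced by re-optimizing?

966

Current plan cost = 15·6 + 11·8 + 60·20 + 52·4 + 66·11 + 102·16 = $3944.
Optimal plan:
  M1–Fargo: 15 × $6 = $90
  M1–Ithaca: 11 × $8 = $88
  M1–Reno: 60 × $16 = $960
  M2–Macon: 10 × $4 = $40
  M2–Reno: 108 × $11 = $1188
  M3–Macon: 102 × $6 = $612
Optimal cost = $2978.
Saving = 3944 − 2978 = $966.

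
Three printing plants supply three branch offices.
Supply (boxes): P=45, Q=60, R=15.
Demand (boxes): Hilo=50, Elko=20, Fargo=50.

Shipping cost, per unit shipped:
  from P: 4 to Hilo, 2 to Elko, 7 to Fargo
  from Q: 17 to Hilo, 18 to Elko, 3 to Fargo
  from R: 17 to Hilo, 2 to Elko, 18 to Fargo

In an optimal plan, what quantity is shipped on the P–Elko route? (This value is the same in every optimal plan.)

5

Optimal shipments:
  P->Hilo: 40 × 4 = 160
  P->Elko: 5 × 2 = 10
  Q->Hilo: 10 × 17 = 170
  Q->Fargo: 50 × 3 = 150
  R->Elko: 15 × 2 = 30
Total cost = 520.
So P→Elko carries 5 boxes.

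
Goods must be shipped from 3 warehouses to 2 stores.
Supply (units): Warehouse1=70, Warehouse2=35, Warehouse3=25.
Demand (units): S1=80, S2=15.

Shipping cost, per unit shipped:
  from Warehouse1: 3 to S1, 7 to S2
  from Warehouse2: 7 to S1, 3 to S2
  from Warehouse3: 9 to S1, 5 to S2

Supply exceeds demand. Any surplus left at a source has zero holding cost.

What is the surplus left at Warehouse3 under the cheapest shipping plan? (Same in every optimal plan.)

25

Minimum-cost shipments:
  Warehouse1–S1: 70 units
  Warehouse2–S1: 10 units
  Warehouse2–S2: 15 units
Total cost = 325.
Warehouse3 ships 0 of its 25, leaving 25.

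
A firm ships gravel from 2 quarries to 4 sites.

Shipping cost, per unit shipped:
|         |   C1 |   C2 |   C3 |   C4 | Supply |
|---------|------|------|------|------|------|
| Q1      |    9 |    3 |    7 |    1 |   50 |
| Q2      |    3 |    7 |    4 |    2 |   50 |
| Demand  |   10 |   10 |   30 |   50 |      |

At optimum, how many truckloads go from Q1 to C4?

40

Solving gives:
  Q1→C2: 10 truckloads
  Q1→C4: 40 truckloads
  Q2→C1: 10 truckloads
  Q2→C3: 30 truckloads
  Q2→C4: 10 truckloads
Total cost = 240.
So Q1→C4 carries 40 truckloads.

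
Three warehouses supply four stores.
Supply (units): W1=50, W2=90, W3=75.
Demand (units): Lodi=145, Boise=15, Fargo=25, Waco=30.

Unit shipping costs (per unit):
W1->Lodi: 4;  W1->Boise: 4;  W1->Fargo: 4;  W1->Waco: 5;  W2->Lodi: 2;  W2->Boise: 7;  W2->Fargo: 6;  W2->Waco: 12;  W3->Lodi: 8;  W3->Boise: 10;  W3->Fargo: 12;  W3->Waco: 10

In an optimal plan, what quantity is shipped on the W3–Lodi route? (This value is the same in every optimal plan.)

Optimal shipments:
  W1->Boise: 15 × 4 = 60
  W1->Fargo: 25 × 4 = 100
  W1->Waco: 10 × 5 = 50
  W2->Lodi: 90 × 2 = 180
  W3->Lodi: 55 × 8 = 440
  W3->Waco: 20 × 10 = 200
Total cost = 1030.
So W3→Lodi carries 55 units.

55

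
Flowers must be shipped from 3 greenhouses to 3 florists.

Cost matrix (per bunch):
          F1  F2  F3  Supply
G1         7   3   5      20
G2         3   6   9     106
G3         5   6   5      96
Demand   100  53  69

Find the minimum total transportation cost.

903

A cheapest plan:
  G1 to F2: 20 × 3 = 60
  G2 to F1: 100 × 3 = 300
  G2 to F2: 6 × 6 = 36
  G3 to F2: 27 × 6 = 162
  G3 to F3: 69 × 5 = 345
Total = 60 + 300 + 36 + 162 + 345 = 903.
(Supply check: G1 ships 20; G2 ships 106; G3 ships 96.)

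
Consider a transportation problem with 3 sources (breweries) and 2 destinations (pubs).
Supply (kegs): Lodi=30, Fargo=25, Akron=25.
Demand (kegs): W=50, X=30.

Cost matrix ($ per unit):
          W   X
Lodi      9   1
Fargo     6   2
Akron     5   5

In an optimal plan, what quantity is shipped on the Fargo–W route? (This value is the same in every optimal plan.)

The minimum-cost plan:
  Lodi->X: 30 × $1 = $30
  Fargo->W: 25 × $6 = $150
  Akron->W: 25 × $5 = $125
Total cost = $305.
So Fargo→W carries 25 kegs.

25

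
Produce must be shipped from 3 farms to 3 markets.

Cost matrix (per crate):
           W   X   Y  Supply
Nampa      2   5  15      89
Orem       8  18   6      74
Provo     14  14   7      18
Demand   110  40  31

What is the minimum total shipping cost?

990

An optimal shipping plan:
  Nampa to W: 49 × 2 = 98
  Nampa to X: 40 × 5 = 200
  Orem to W: 61 × 8 = 488
  Orem to Y: 13 × 6 = 78
  Provo to Y: 18 × 7 = 126
Total = 98 + 200 + 488 + 78 + 126 = 990.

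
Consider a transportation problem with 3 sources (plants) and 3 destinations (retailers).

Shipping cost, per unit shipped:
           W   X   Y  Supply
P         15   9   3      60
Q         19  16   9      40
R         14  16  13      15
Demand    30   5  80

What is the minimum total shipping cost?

A cheapest plan:
  P–X: 5 units
  P–Y: 55 units
  Q–W: 15 units
  Q–Y: 25 units
  R–W: 15 units
Total cost = 930.

930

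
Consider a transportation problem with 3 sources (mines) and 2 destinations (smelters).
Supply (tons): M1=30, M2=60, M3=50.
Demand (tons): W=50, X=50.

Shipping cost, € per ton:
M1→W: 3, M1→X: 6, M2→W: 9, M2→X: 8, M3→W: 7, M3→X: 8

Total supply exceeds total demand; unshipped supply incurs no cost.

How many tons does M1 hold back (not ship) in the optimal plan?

0

An optimal plan:
  M1–W: 30 × €3 = €90
  M2–X: 20 × €8 = €160
  M3–W: 20 × €7 = €140
  M3–X: 30 × €8 = €240
Total cost = €630.
M1 ships 30 of its 30, leaving 0.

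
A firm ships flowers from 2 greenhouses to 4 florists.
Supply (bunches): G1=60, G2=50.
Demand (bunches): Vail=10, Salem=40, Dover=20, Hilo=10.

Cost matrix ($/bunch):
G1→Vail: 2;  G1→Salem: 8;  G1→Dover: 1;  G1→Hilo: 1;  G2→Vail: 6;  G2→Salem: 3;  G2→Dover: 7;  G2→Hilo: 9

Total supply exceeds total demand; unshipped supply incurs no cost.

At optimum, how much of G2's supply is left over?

10

An optimal plan:
  G1→Vail: 10 × $2 = $20
  G1→Dover: 20 × $1 = $20
  G1→Hilo: 10 × $1 = $10
  G2→Salem: 40 × $3 = $120
Total cost = $170.
G2 ships 40 of its 50, leaving 10.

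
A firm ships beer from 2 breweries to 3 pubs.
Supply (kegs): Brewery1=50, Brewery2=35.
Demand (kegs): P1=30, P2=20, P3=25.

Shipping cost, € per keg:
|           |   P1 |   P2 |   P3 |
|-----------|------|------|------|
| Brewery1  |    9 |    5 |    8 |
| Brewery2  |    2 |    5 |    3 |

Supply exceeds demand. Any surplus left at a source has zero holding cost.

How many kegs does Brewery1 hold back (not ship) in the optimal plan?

10

An optimal plan:
  Brewery1→P2: 20 × €5 = €100
  Brewery1→P3: 20 × €8 = €160
  Brewery2→P1: 30 × €2 = €60
  Brewery2→P3: 5 × €3 = €15
Total cost = €335.
Brewery1 ships 40 of its 50, leaving 10.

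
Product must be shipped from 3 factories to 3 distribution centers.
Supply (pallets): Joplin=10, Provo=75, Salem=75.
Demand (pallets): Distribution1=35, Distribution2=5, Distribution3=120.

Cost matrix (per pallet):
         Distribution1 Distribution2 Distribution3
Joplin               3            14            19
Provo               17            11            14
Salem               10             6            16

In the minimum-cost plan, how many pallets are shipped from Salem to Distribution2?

The minimum-cost plan:
  Joplin->Distribution1: 10 × 3 = 30
  Provo->Distribution3: 75 × 14 = 1050
  Salem->Distribution1: 25 × 10 = 250
  Salem->Distribution2: 5 × 6 = 30
  Salem->Distribution3: 45 × 16 = 720
Total cost = 2080.
So Salem→Distribution2 carries 5 pallets.

5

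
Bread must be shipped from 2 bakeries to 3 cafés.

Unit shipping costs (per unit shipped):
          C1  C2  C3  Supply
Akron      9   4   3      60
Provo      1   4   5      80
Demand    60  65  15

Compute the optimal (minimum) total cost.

One minimum-cost allocation:
  Akron–C2: 45 trays
  Akron–C3: 15 trays
  Provo–C1: 60 trays
  Provo–C2: 20 trays
Total cost = 365.

365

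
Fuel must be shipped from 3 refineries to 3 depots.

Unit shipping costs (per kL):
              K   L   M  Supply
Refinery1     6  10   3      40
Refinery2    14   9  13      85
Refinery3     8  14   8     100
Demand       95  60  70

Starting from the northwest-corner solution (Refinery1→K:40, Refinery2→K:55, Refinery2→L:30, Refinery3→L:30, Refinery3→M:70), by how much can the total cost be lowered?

475

Current plan cost = 40·6 + 55·14 + 30·9 + 30·14 + 70·8 = 2260.
Optimal plan:
  Refinery1->M: 40 × 3 = 120
  Refinery2->L: 60 × 9 = 540
  Refinery2->M: 25 × 13 = 325
  Refinery3->K: 95 × 8 = 760
  Refinery3->M: 5 × 8 = 40
Optimal cost = 1785.
Saving = 2260 − 1785 = 475.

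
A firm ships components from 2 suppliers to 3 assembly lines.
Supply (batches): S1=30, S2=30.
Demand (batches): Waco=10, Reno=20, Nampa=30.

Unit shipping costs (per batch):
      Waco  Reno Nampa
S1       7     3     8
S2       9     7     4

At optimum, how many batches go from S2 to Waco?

Optimal shipments:
  S1 to Waco: 10 × 7 = 70
  S1 to Reno: 20 × 3 = 60
  S2 to Nampa: 30 × 4 = 120
Total cost = 250.
The route S2→Waco is not used.

0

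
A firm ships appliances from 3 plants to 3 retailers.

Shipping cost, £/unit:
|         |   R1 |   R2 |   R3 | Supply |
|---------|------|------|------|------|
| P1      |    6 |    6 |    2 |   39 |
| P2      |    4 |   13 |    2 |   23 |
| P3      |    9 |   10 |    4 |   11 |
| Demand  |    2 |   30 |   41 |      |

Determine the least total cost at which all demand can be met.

An optimal shipping plan:
  P1 to R2: 30 units
  P1 to R3: 9 units
  P2 to R1: 2 units
  P2 to R3: 21 units
  P3 to R3: 11 units
Total cost = £292.

292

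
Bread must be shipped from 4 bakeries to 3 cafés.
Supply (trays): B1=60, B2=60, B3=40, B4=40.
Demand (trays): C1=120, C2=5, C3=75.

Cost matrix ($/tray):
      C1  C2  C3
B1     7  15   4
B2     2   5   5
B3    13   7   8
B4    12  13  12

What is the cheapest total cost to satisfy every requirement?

1215

Optimal allocation:
  B1->C1: 20 × $7 = $140
  B1->C3: 40 × $4 = $160
  B2->C1: 60 × $2 = $120
  B3->C2: 5 × $7 = $35
  B3->C3: 35 × $8 = $280
  B4->C1: 40 × $12 = $480
Total = 140 + 160 + 120 + 35 + 280 + 480 = $1215.
(Supply check: B1 ships 60; B2 ships 60; B3 ships 40; B4 ships 40.)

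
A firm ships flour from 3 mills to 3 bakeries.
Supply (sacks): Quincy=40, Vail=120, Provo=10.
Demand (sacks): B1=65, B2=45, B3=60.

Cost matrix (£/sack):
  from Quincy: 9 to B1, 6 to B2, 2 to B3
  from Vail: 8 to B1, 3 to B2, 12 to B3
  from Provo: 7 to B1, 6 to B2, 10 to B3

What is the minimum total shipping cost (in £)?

An optimal shipping plan:
  Quincy→B3: 40 × £2 = £80
  Vail→B1: 65 × £8 = £520
  Vail→B2: 45 × £3 = £135
  Vail→B3: 10 × £12 = £120
  Provo→B3: 10 × £10 = £100
Total = 80 + 520 + 135 + 120 + 100 = £955.

955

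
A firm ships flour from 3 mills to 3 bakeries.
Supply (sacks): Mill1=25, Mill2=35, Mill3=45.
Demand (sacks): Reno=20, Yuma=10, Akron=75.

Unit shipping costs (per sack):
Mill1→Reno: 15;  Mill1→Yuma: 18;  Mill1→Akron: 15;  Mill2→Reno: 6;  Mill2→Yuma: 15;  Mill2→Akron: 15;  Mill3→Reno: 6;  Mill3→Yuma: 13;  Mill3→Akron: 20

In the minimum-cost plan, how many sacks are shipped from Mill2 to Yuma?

The minimum-cost plan:
  Mill1–Akron: 25 × 15 = 375
  Mill2–Akron: 35 × 15 = 525
  Mill3–Reno: 20 × 6 = 120
  Mill3–Yuma: 10 × 13 = 130
  Mill3–Akron: 15 × 20 = 300
Total cost = 1450.
The route Mill2→Yuma is not used.

0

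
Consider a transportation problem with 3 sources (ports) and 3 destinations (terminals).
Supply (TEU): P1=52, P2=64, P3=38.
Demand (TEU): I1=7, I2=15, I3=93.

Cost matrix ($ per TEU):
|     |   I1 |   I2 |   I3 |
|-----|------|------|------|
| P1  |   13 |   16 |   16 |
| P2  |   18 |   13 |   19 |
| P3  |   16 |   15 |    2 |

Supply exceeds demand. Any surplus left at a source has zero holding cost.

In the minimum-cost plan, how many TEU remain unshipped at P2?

Minimum-cost shipments:
  P1→I1: 7 × $13 = $91
  P1→I3: 45 × $16 = $720
  P2→I2: 15 × $13 = $195
  P2→I3: 10 × $19 = $190
  P3→I3: 38 × $2 = $76
Total cost = $1272.
P2 ships 25 of its 64, leaving 39.

39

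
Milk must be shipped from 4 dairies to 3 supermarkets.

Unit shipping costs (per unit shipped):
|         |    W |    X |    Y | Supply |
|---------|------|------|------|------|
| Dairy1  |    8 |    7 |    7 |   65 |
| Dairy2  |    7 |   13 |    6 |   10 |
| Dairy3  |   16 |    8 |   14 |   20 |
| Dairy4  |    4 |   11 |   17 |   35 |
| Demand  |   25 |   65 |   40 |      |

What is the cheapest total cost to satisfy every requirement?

885

A cheapest plan:
  Dairy1 to X: 35 crates
  Dairy1 to Y: 30 crates
  Dairy2 to Y: 10 crates
  Dairy3 to X: 20 crates
  Dairy4 to W: 25 crates
  Dairy4 to X: 10 crates
Total cost = 885.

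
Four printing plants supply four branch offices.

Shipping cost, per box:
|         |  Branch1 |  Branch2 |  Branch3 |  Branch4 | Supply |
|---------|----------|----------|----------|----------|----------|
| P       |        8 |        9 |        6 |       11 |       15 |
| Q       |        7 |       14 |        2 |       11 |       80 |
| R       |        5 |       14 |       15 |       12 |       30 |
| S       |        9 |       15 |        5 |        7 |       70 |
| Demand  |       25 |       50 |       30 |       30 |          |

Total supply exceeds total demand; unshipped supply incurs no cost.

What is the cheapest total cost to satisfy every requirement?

Optimal allocation:
  P->Branch2: 15 × 9 = 135
  Q->Branch2: 35 × 14 = 490
  Q->Branch3: 30 × 2 = 60
  R->Branch1: 25 × 5 = 125
  S->Branch4: 30 × 7 = 210
Total = 135 + 490 + 60 + 125 + 210 = 1020.

1020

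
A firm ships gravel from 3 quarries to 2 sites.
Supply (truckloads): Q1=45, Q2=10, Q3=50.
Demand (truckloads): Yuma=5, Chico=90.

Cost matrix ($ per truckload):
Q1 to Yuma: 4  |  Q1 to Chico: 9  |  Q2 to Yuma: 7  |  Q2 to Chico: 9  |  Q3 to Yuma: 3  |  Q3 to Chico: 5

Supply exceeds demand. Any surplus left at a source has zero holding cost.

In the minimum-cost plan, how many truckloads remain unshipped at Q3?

Minimum-cost shipments:
  Q1→Yuma: 5 × $4 = $20
  Q1→Chico: 40 × $9 = $360
  Q3→Chico: 50 × $5 = $250
Total cost = $630.
Q3 ships 50 of its 50, leaving 0.

0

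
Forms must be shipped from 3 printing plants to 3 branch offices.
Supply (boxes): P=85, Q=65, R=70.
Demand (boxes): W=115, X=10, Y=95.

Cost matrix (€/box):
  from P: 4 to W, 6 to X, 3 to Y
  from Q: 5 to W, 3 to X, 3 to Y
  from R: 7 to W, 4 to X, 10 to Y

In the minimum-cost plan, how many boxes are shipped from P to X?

Optimal shipments:
  P–W: 55 × €4 = €220
  P–Y: 30 × €3 = €90
  Q–Y: 65 × €3 = €195
  R–W: 60 × €7 = €420
  R–X: 10 × €4 = €40
Total cost = €965.
The route P→X is not used.

0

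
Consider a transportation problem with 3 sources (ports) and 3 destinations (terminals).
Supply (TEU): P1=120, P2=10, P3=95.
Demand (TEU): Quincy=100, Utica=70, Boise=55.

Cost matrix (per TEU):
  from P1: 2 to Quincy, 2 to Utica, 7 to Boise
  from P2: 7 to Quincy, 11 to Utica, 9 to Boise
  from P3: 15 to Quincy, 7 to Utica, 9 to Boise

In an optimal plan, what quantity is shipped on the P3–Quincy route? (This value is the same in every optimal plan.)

Optimal shipments:
  P1 to Quincy: 90 TEU
  P1 to Utica: 30 TEU
  P2 to Quincy: 10 TEU
  P3 to Utica: 40 TEU
  P3 to Boise: 55 TEU
Total cost = 1085.
The route P3→Quincy is not used.

0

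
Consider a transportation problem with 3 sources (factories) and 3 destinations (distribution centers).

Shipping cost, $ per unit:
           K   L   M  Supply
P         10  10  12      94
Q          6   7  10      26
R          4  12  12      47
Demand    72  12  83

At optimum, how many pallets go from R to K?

Optimal shipments:
  P to L: 11 × $10 = $110
  P to M: 83 × $12 = $996
  Q to K: 25 × $6 = $150
  Q to L: 1 × $7 = $7
  R to K: 47 × $4 = $188
Total cost = $1451.
So R→K carries 47 pallets.

47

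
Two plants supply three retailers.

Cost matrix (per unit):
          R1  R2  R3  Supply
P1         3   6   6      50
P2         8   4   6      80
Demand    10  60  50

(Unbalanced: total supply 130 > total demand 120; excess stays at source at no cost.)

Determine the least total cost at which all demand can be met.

An optimal shipping plan:
  P1 to R1: 10 units
  P1 to R3: 40 units
  P2 to R2: 60 units
  P2 to R3: 10 units
Total cost = 570.
(Supply check: P1 ships 50; P2 ships 70.)

570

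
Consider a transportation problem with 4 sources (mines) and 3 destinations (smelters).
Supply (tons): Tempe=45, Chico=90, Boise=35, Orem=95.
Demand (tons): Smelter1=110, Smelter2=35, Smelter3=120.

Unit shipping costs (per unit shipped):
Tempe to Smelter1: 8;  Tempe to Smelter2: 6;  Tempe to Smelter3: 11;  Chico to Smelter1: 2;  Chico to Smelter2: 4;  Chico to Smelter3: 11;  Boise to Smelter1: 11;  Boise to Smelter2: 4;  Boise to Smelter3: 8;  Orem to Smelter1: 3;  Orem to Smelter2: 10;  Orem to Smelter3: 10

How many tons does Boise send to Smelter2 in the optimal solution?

Solving gives:
  Tempe->Smelter2: 35 × 6 = 210
  Tempe->Smelter3: 10 × 11 = 110
  Chico->Smelter1: 90 × 2 = 180
  Boise->Smelter3: 35 × 8 = 280
  Orem->Smelter1: 20 × 3 = 60
  Orem->Smelter3: 75 × 10 = 750
Total cost = 1590.
The route Boise→Smelter2 is not used.

0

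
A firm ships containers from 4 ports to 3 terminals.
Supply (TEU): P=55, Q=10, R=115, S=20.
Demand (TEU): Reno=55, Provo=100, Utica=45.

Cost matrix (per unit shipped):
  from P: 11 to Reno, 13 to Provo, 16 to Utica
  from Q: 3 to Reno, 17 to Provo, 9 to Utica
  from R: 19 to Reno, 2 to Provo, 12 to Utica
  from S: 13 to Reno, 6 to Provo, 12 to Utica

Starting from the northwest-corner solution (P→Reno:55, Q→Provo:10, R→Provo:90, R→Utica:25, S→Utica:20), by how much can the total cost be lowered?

Current plan cost = 55·11 + 10·17 + 90·2 + 25·12 + 20·12 = 1495.
Optimal plan:
  P->Reno: 45 × 11 = 495
  P->Utica: 10 × 16 = 160
  Q->Reno: 10 × 3 = 30
  R->Provo: 100 × 2 = 200
  R->Utica: 15 × 12 = 180
  S->Utica: 20 × 12 = 240
Optimal cost = 1305.
Saving = 1495 − 1305 = 190.

190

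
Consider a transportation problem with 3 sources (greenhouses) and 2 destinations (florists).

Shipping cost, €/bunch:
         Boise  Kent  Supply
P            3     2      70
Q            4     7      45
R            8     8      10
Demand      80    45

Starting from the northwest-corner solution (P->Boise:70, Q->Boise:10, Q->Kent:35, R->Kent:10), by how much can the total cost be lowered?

150

Current plan cost = 70·3 + 10·4 + 35·7 + 10·8 = €575.
Optimal plan:
  P->Boise: 25 × €3 = €75
  P->Kent: 45 × €2 = €90
  Q->Boise: 45 × €4 = €180
  R->Boise: 10 × €8 = €80
Optimal cost = €425.
Saving = 575 − 425 = €150.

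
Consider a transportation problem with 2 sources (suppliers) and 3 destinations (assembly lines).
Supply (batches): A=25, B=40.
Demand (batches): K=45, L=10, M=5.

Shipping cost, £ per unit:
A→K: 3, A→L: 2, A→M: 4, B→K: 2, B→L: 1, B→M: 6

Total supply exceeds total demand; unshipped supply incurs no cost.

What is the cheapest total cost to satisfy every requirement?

135

A cheapest plan:
  A->K: 5 × £3 = £15
  A->L: 10 × £2 = £20
  A->M: 5 × £4 = £20
  B->K: 40 × £2 = £80
Total = 15 + 20 + 20 + 80 = £135.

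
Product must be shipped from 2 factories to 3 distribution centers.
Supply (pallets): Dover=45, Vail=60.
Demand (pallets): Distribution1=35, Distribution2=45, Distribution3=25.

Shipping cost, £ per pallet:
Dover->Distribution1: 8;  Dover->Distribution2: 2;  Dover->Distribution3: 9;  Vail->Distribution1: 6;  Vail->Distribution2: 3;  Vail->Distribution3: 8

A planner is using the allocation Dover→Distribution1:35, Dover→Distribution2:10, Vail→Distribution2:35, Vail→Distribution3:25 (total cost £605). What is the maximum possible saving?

105

Current plan cost = 35·8 + 10·2 + 35·3 + 25·8 = £605.
Optimal plan:
  Dover–Distribution2: 45 × £2 = £90
  Vail–Distribution1: 35 × £6 = £210
  Vail–Distribution3: 25 × £8 = £200
Optimal cost = £500.
Saving = 605 − 500 = £105.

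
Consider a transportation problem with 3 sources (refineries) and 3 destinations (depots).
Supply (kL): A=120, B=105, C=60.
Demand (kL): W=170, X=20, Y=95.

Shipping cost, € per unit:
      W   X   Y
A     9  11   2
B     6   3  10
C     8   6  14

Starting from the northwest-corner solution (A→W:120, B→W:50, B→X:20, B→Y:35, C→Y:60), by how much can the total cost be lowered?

Current plan cost = 120·9 + 50·6 + 20·3 + 35·10 + 60·14 = €2630.
Optimal plan:
  A→W: 25 × €9 = €225
  A→Y: 95 × €2 = €190
  B→W: 85 × €6 = €510
  B→X: 20 × €3 = €60
  C→W: 60 × €8 = €480
Optimal cost = €1465.
Saving = 2630 − 1465 = €1165.

1165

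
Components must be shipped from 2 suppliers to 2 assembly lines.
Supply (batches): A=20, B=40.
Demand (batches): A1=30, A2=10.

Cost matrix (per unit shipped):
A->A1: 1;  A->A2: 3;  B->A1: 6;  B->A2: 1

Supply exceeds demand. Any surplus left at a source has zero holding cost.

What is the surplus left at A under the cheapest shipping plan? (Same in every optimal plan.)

An optimal plan:
  A->A1: 20 × 1 = 20
  B->A1: 10 × 6 = 60
  B->A2: 10 × 1 = 10
Total cost = 90.
A ships 20 of its 20, leaving 0.

0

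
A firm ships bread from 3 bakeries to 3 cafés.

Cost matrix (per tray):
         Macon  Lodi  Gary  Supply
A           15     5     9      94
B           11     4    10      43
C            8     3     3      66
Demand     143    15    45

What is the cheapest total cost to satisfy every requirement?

One minimum-cost allocation:
  A→Macon: 34 × 15 = 510
  A→Lodi: 15 × 5 = 75
  A→Gary: 45 × 9 = 405
  B→Macon: 43 × 11 = 473
  C→Macon: 66 × 8 = 528
Total = 510 + 75 + 405 + 473 + 528 = 1991.
(Supply check: A ships 94; B ships 43; C ships 66.)

1991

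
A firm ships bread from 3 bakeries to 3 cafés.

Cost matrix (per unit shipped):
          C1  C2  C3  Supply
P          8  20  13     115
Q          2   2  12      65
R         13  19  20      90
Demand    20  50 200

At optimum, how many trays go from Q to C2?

Solving gives:
  P–C3: 115 × 13 = 1495
  Q–C1: 15 × 2 = 30
  Q–C2: 50 × 2 = 100
  R–C1: 5 × 13 = 65
  R–C3: 85 × 20 = 1700
Total cost = 3390.
So Q→C2 carries 50 trays.

50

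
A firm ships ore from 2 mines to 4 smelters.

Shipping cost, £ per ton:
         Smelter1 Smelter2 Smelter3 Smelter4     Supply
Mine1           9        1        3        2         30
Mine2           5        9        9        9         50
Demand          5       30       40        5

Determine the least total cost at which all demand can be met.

An optimal shipping plan:
  Mine1->Smelter2: 30 × £1 = £30
  Mine2->Smelter1: 5 × £5 = £25
  Mine2->Smelter3: 40 × £9 = £360
  Mine2->Smelter4: 5 × £9 = £45
Total = 30 + 25 + 360 + 45 = £460.
(Supply check: Mine1 ships 30; Mine2 ships 50.)

460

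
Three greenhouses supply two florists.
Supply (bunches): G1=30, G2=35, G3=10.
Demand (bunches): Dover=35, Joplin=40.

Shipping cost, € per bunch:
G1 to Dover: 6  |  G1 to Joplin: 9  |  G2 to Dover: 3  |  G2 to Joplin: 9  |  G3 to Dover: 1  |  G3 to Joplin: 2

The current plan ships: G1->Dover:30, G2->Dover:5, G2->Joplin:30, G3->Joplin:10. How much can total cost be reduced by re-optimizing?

Current plan cost = 30·6 + 5·3 + 30·9 + 10·2 = €485.
Optimal plan:
  G1–Joplin: 30 × €9 = €270
  G2–Dover: 35 × €3 = €105
  G3–Joplin: 10 × €2 = €20
Optimal cost = €395.
Saving = 485 − 395 = €90.

90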